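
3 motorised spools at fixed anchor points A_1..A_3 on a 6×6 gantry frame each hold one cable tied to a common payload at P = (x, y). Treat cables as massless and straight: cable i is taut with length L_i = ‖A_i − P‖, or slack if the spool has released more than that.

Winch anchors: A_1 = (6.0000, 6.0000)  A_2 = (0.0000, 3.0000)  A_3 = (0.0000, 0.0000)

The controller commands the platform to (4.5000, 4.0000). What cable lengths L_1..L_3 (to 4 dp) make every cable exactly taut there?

L_1 = √((6.0000−4.5000)² + (6.0000−4.0000)²) = 2.5000
L_2 = √((0.0000−4.5000)² + (3.0000−4.0000)²) = 4.6098
L_3 = √((0.0000−4.5000)² + (0.0000−4.0000)²) = 6.0208

(2.5000, 4.6098, 6.0208)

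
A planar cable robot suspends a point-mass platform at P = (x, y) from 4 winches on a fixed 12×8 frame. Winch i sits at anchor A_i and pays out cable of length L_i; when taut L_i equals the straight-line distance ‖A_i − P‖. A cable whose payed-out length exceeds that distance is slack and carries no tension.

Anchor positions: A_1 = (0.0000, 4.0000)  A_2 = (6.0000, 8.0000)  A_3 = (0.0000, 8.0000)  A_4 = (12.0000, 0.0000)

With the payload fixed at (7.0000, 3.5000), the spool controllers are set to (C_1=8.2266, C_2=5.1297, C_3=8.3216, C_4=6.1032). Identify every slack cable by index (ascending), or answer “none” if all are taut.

cable 1: L_1 = ‖A_1−P‖ = 7.0178;  C_1 = 8.2266 → slack
cable 2: L_2 = ‖A_2−P‖ = 4.6098;  C_2 = 5.1297 → slack
cable 3: L_3 = ‖A_3−P‖ = 8.3217;  C_3 = 8.3216 → taut
cable 4: L_4 = ‖A_4−P‖ = 6.1033;  C_4 = 6.1032 → taut

1, 2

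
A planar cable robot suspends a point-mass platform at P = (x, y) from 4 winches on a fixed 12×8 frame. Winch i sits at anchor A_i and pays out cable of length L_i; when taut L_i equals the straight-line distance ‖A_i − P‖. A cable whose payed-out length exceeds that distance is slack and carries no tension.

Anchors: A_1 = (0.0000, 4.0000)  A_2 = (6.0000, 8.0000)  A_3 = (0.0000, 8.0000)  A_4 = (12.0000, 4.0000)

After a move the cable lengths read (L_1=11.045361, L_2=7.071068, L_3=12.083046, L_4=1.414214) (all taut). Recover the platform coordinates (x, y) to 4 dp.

(11.0000, 3.0000)

expand ‖A_i−P‖²=L_i² and subtract eq 1 (c_i ≔ ‖A_i‖²−L_i²)
c_1 = 0.0000+16.0000−122.0000 = -106.0000
eq1−eq2 → [-12.0000  -8.0000]·P = -156.0000
eq1−eq3 → [0.0000  -8.0000]·P = -24.0000
eq1−eq4 → [-24.0000  0.0000]·P = -264.0000
2×2 solve → P = (11.0000, 3.0000)
check cable 4: ‖A_4−P‖² = 2.0000 ≈ L_4² = 2.0000 ✓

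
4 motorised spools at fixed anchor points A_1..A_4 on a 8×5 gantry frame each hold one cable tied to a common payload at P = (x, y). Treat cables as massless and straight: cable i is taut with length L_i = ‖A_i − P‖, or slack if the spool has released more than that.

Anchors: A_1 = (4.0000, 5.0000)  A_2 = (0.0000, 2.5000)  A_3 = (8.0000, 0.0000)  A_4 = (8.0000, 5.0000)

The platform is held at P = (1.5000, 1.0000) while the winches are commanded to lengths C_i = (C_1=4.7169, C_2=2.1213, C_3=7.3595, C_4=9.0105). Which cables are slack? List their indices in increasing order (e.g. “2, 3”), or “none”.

cable 1: L_1 = ‖A_1−P‖ = 4.7170;  C_1 = 4.7169 → taut
cable 2: L_2 = ‖A_2−P‖ = 2.1213;  C_2 = 2.1213 → taut
cable 3: L_3 = ‖A_3−P‖ = 6.5765;  C_3 = 7.3595 → slack
cable 4: L_4 = ‖A_4−P‖ = 7.6322;  C_4 = 9.0105 → slack

3, 4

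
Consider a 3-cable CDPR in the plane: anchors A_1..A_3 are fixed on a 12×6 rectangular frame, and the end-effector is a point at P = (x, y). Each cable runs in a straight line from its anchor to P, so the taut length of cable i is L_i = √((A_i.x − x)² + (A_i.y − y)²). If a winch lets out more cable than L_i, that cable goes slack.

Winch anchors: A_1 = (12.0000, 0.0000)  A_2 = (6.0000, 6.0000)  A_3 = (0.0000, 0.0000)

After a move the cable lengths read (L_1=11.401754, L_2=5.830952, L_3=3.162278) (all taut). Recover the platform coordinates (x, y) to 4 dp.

(1.0000, 3.0000)

circle eqns → linear via eq_j − eq_1; set q_j = A_j·A_j − L_j²
q_1 = 144.0000+0.0000−130.0000 = 14.0000
12.0000·x − 12.0000·y = q_1−q_2 = -24.0000
24.0000·x + 0.0000·y = q_1−q_3 = 24.0000
solve first two rows → x=1.0000, y=3.0000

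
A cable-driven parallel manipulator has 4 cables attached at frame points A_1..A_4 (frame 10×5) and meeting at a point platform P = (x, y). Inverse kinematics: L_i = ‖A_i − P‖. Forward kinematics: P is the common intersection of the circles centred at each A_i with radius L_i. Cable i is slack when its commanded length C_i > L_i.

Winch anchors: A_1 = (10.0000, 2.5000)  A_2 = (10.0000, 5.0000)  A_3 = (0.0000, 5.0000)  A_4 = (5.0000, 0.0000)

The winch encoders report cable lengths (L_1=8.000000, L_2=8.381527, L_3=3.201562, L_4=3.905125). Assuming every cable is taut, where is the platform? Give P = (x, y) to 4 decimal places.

(2.0000, 2.5000)

circle eqns → linear via eq_j − eq_1; set q_j = A_j·A_j − L_j²
q_1 = 100.0000+6.2500−64.0000 = 42.2500
0.0000·x − 5.0000·y = q_1−q_2 = -12.5000
20.0000·x − 5.0000·y = q_1−q_3 = 27.5000
10.0000·x + 5.0000·y = q_1−q_4 = 32.5000
solve first two rows → x=2.0000, y=2.5000
check cable 4: ‖A_4−P‖² = 15.2500 ≈ L_4² = 15.2500 ✓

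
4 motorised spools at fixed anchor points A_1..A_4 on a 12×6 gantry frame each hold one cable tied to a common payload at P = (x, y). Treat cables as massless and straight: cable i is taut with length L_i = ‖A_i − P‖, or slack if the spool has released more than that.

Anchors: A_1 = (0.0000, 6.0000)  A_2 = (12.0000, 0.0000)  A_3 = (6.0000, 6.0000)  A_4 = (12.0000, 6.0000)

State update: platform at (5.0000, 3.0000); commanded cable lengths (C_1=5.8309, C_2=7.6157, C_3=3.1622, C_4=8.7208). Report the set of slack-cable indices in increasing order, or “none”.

4

cable 1: L_1 = ‖A_1−P‖ = 5.8310;  C_1 = 5.8309 → taut
cable 2: L_2 = ‖A_2−P‖ = 7.6158;  C_2 = 7.6157 → taut
cable 3: L_3 = ‖A_3−P‖ = 3.1623;  C_3 = 3.1622 → taut
cable 4: L_4 = ‖A_4−P‖ = 7.6158;  C_4 = 8.7208 → slack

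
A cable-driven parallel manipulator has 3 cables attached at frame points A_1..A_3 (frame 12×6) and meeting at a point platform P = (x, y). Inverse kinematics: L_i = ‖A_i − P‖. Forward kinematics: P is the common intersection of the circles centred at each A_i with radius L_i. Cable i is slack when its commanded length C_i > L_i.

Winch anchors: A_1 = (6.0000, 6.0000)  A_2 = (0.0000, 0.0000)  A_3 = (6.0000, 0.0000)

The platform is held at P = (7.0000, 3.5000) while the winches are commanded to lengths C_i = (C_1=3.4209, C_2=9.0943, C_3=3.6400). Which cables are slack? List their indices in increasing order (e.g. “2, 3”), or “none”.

1, 2

cable 1: √((-1.0000)²+(2.5000)²)=2.6926, C_1=3.4209: slack
cable 2: √((-7.0000)²+(-3.5000)²)=7.8262, C_2=9.0943: slack
cable 3: √((-1.0000)²+(-3.5000)²)=3.6401, C_3=3.6400: taut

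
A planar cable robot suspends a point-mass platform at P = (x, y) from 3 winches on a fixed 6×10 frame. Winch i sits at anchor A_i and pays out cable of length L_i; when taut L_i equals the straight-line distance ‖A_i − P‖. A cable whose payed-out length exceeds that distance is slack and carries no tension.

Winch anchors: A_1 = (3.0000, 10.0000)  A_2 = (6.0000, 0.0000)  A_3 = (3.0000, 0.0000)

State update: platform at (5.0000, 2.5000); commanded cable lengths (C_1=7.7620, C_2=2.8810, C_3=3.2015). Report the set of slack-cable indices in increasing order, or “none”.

i=1: geometric 7.7621 vs commanded 7.7620 ⇒ taut
i=2: geometric 2.6926 vs commanded 2.8810 ⇒ slack
i=3: geometric 3.2016 vs commanded 3.2015 ⇒ taut

2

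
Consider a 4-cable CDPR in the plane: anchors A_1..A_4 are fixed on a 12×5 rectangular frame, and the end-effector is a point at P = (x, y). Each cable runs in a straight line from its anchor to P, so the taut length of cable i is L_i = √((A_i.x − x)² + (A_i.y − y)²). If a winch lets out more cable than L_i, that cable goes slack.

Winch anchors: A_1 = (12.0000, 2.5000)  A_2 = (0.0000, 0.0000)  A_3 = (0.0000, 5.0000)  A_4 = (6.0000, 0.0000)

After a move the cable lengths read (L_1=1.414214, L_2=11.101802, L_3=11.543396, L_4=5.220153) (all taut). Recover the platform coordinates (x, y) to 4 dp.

expand ‖A_i−P‖²=L_i² and subtract eq 1 (c_i ≔ ‖A_i‖²−L_i²)
c_1 = 144.0000+6.2500−2.0000 = 148.2500
eq1−eq2 → [24.0000  5.0000]·P = 271.5000
eq1−eq3 → [24.0000  -5.0000]·P = 256.5000
eq1−eq4 → [12.0000  5.0000]·P = 139.5000
2×2 solve → P = (11.0000, 1.5000)
check cable 4: ‖A_4−P‖² = 27.2500 ≈ L_4² = 27.2500 ✓

(11.0000, 1.5000)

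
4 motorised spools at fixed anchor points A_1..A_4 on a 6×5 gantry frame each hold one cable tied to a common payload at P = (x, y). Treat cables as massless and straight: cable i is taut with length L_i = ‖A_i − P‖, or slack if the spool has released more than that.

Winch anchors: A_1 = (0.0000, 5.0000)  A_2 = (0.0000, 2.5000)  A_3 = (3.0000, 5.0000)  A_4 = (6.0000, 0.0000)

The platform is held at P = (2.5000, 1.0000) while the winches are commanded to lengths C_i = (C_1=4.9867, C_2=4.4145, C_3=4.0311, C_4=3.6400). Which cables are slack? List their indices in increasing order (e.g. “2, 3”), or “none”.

cable 1: L_1 = ‖A_1−P‖ = 4.7170;  C_1 = 4.9867 → slack
cable 2: L_2 = ‖A_2−P‖ = 2.9155;  C_2 = 4.4145 → slack
cable 3: L_3 = ‖A_3−P‖ = 4.0311;  C_3 = 4.0311 → taut
cable 4: L_4 = ‖A_4−P‖ = 3.6401;  C_4 = 3.6400 → taut

1, 2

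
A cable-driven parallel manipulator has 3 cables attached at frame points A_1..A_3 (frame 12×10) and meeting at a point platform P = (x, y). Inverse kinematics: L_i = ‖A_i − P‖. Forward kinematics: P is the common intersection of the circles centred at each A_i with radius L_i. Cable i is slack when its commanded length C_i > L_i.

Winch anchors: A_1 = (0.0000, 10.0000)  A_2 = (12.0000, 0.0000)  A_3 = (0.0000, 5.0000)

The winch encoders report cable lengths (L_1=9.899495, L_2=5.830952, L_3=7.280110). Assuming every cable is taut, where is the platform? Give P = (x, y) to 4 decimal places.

(7.0000, 3.0000)

each cable: (A_i−P)·(A_i−P) = L_i²; let k_i = ‖A_i‖²−L_i²
k_1 = 0.0000+100.0000−98.0000 = 2.0000
row 1: -24.0000x + 20.0000y = -108.0000  (k_2=110.0000)
row 2: 0.0000x + 10.0000y = 30.0000  (k_3=-28.0000)
Cramer on rows 1–2 → x = 7.0000, y = 3.0000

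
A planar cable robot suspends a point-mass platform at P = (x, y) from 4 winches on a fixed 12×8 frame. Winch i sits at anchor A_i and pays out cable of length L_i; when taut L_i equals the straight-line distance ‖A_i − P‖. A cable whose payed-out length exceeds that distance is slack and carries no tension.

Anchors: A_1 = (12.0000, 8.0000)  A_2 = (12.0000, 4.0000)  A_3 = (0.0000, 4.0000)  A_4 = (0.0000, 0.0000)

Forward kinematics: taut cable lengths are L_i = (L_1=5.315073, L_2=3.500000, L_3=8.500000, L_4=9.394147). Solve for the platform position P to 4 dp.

(8.5000, 4.0000)

each cable: (A_i−P)·(A_i−P) = L_i²; let c_i = ‖A_i‖²−L_i²
c_1 = 144.0000+64.0000−28.2500 = 179.7500
row 1: 0.0000x + 8.0000y = 32.0000  (c_2=147.7500)
row 2: 24.0000x + 8.0000y = 236.0000  (c_3=-56.2500)
row 3: 24.0000x + 16.0000y = 268.0000  (c_4=-88.2500)
Cramer on rows 1–2 → x = 8.5000, y = 4.0000
check cable 4: ‖A_4−P‖² = 88.2500 ≈ L_4² = 88.2500 ✓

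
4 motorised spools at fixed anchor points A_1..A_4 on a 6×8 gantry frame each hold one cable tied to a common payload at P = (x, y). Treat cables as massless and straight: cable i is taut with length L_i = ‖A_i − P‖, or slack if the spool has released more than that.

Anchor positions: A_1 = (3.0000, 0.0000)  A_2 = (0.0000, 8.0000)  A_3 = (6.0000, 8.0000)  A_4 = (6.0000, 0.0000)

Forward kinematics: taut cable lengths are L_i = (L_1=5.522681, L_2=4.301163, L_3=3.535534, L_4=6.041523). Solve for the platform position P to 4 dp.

circle eqns → linear via eq_j − eq_1; set q_j = A_j·A_j − L_j²
q_1 = 9.0000+0.0000−30.5000 = -21.5000
6.0000·x − 16.0000·y = q_1−q_2 = -67.0000
-6.0000·x − 16.0000·y = q_1−q_3 = -109.0000
-6.0000·x + 0.0000·y = q_1−q_4 = -21.0000
solve first two rows → x=3.5000, y=5.5000
check cable 4: ‖A_4−P‖² = 36.5000 ≈ L_4² = 36.5000 ✓

(3.5000, 5.5000)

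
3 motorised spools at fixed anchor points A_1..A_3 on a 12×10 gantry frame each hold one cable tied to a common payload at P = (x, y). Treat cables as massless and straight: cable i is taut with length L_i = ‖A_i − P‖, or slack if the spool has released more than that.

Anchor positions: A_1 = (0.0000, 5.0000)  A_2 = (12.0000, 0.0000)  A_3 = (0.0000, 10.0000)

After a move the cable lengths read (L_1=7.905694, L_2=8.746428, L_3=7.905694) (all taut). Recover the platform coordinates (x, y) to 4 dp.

circle eqns → linear via eq_j − eq_1; set k_j = A_j·A_j − L_j²
k_1 = 0.0000+25.0000−62.5000 = -37.5000
-24.0000·x + 10.0000·y = k_1−k_2 = -105.0000
0.0000·x − 10.0000·y = k_1−k_3 = -75.0000
solve first two rows → x=7.5000, y=7.5000

(7.5000, 7.5000)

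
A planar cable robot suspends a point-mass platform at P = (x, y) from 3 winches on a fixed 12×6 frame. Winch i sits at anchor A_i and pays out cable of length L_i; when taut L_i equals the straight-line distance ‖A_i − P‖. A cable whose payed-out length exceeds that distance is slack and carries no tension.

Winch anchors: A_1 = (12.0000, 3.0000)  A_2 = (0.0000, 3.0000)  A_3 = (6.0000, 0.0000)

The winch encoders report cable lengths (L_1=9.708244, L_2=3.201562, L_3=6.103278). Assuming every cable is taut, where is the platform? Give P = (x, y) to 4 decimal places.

each cable: (A_i−P)·(A_i−P) = L_i²; let k_i = ‖A_i‖²−L_i²
k_1 = 144.0000+9.0000−94.2500 = 58.7500
row 1: 24.0000x + 0.0000y = 60.0000  (k_2=-1.2500)
row 2: 12.0000x + 6.0000y = 60.0000  (k_3=-1.2500)
Cramer on rows 1–2 → x = 2.5000, y = 5.0000

(2.5000, 5.0000)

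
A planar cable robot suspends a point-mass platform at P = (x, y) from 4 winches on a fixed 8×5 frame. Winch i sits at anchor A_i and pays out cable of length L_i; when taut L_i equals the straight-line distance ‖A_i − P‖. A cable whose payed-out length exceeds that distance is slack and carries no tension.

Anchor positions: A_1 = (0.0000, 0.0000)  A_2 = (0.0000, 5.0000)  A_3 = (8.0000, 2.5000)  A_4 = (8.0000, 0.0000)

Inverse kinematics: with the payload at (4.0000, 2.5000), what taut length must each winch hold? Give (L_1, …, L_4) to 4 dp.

cable 1: Δx=-4.0000, Δy=-2.5000; L_1 = √(Δx²+Δy²) = 4.7170
cable 2: Δx=-4.0000, Δy=2.5000; L_2 = √(Δx²+Δy²) = 4.7170
cable 3: Δx=4.0000, Δy=0.0000; L_3 = √(Δx²+Δy²) = 4.0000
cable 4: Δx=4.0000, Δy=-2.5000; L_4 = √(Δx²+Δy²) = 4.7170

(4.7170, 4.7170, 4.0000, 4.7170)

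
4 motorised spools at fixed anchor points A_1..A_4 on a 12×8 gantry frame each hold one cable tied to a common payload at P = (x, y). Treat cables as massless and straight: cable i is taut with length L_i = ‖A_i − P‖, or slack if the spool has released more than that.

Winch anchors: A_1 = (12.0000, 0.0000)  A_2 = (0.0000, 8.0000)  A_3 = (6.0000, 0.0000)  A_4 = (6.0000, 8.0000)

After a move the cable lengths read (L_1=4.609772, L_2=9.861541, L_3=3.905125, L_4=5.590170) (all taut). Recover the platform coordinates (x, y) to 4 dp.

(8.5000, 3.0000)

circle eqns → linear via eq_j − eq_1; set c_j = A_j·A_j − L_j²
c_1 = 144.0000+0.0000−21.2500 = 122.7500
24.0000·x − 16.0000·y = c_1−c_2 = 156.0000
12.0000·x + 0.0000·y = c_1−c_3 = 102.0000
12.0000·x − 16.0000·y = c_1−c_4 = 54.0000
solve first two rows → x=8.5000, y=3.0000
check cable 4: ‖A_4−P‖² = 31.2500 ≈ L_4² = 31.2500 ✓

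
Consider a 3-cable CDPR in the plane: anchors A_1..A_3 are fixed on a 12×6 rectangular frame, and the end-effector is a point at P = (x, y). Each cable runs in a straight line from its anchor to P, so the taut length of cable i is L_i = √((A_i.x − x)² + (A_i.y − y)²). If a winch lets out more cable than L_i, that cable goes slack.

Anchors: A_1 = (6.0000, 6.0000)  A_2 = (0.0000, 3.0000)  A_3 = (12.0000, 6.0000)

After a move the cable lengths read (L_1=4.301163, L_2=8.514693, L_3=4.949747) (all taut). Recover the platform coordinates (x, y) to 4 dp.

each cable: (A_i−P)·(A_i−P) = L_i²; let k_i = ‖A_i‖²−L_i²
k_1 = 36.0000+36.0000−18.5000 = 53.5000
row 1: 12.0000x + 6.0000y = 117.0000  (k_2=-63.5000)
row 2: -12.0000x + 0.0000y = -102.0000  (k_3=155.5000)
Cramer on rows 1–2 → x = 8.5000, y = 2.5000

(8.5000, 2.5000)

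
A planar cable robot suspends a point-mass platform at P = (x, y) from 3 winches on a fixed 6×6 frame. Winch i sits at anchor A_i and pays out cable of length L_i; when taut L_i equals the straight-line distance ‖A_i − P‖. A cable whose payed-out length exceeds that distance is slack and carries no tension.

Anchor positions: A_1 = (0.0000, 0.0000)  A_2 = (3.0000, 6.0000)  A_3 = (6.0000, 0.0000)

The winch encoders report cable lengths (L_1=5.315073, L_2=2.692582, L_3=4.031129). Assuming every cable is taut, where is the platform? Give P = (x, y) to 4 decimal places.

each cable: (A_i−P)·(A_i−P) = L_i²; let k_i = ‖A_i‖²−L_i²
k_1 = 0.0000+0.0000−28.2500 = -28.2500
row 1: -6.0000x − 12.0000y = -66.0000  (k_2=37.7500)
row 2: -12.0000x + 0.0000y = -48.0000  (k_3=19.7500)
Cramer on rows 1–2 → x = 4.0000, y = 3.5000

(4.0000, 3.5000)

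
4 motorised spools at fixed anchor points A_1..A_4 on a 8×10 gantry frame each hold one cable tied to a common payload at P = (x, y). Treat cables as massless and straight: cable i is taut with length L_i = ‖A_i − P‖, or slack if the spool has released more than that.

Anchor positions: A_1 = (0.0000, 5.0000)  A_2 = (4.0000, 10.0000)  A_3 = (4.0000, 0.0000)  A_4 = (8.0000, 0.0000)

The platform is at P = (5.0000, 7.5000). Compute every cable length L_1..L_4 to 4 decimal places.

L_1: Δ = A_1−P = (-5.0000, -2.5000) → ‖Δ‖ = √31.2500 = 5.5902
L_2: Δ = A_2−P = (-1.0000, 2.5000) → ‖Δ‖ = √7.2500 = 2.6926
L_3: Δ = A_3−P = (-1.0000, -7.5000) → ‖Δ‖ = √57.2500 = 7.5664
L_4: Δ = A_4−P = (3.0000, -7.5000) → ‖Δ‖ = √65.2500 = 8.0777

(5.5902, 2.6926, 7.5664, 8.0777)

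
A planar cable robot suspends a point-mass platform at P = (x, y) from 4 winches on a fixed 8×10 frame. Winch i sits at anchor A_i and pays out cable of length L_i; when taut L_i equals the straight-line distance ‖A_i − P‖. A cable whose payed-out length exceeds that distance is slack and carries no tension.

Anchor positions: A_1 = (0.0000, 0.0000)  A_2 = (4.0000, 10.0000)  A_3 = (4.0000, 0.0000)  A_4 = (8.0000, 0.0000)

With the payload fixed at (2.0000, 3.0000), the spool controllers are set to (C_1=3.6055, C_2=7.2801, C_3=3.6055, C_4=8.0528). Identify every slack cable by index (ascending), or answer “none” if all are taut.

cable 1: √((-2.0000)²+(-3.0000)²)=3.6056, C_1=3.6055: taut
cable 2: √((2.0000)²+(7.0000)²)=7.2801, C_2=7.2801: taut
cable 3: √((2.0000)²+(-3.0000)²)=3.6056, C_3=3.6055: taut
cable 4: √((6.0000)²+(-3.0000)²)=6.7082, C_4=8.0528: slack

4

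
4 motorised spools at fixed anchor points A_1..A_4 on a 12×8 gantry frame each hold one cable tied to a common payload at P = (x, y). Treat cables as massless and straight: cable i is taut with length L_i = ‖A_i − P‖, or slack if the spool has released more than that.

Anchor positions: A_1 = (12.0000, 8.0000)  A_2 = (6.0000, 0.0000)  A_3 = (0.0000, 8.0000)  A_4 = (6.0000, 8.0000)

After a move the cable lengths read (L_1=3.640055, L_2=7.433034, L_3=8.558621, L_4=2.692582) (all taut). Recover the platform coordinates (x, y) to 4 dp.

each cable: (A_i−P)·(A_i−P) = L_i²; let q_i = ‖A_i‖²−L_i²
q_1 = 144.0000+64.0000−13.2500 = 194.7500
row 1: 12.0000x + 16.0000y = 214.0000  (q_2=-19.2500)
row 2: 24.0000x + 0.0000y = 204.0000  (q_3=-9.2500)
row 3: 12.0000x + 0.0000y = 102.0000  (q_4=92.7500)
Cramer on rows 1–2 → x = 8.5000, y = 7.0000
check cable 4: ‖A_4−P‖² = 7.2500 ≈ L_4² = 7.2500 ✓

(8.5000, 7.0000)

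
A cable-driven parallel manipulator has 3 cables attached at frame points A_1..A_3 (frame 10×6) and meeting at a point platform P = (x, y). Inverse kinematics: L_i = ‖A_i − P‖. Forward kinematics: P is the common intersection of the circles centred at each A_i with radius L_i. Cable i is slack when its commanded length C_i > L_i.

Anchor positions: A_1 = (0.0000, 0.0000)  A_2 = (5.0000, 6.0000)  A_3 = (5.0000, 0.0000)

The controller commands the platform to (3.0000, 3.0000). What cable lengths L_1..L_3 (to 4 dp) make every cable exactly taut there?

(4.2426, 3.6056, 3.6056)

cable 1: Δx=-3.0000, Δy=-3.0000; L_1 = √(Δx²+Δy²) = 4.2426
cable 2: Δx=2.0000, Δy=3.0000; L_2 = √(Δx²+Δy²) = 3.6056
cable 3: Δx=2.0000, Δy=-3.0000; L_3 = √(Δx²+Δy²) = 3.6056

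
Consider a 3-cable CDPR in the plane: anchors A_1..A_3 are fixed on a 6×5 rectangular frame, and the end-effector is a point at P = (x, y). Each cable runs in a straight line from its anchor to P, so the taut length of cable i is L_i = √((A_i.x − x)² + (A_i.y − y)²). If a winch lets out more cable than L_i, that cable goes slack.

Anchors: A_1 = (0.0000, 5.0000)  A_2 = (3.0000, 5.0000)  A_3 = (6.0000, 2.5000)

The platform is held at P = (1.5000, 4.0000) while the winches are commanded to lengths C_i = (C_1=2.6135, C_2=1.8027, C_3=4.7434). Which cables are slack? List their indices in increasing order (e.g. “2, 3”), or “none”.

1

i=1: geometric 1.8028 vs commanded 2.6135 ⇒ slack
i=2: geometric 1.8028 vs commanded 1.8027 ⇒ taut
i=3: geometric 4.7434 vs commanded 4.7434 ⇒ taut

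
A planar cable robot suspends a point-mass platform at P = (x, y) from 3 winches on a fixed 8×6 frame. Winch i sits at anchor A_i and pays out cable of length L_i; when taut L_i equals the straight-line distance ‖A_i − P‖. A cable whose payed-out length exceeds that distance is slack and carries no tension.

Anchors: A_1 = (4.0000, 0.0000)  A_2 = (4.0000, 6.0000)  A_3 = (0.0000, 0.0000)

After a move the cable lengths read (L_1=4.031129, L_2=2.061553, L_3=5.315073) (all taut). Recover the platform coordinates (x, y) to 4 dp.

circle eqns → linear via eq_j − eq_1; set k_j = A_j·A_j − L_j²
k_1 = 16.0000+0.0000−16.2500 = -0.2500
0.0000·x − 12.0000·y = k_1−k_2 = -48.0000
8.0000·x + 0.0000·y = k_1−k_3 = 28.0000
solve first two rows → x=3.5000, y=4.0000

(3.5000, 4.0000)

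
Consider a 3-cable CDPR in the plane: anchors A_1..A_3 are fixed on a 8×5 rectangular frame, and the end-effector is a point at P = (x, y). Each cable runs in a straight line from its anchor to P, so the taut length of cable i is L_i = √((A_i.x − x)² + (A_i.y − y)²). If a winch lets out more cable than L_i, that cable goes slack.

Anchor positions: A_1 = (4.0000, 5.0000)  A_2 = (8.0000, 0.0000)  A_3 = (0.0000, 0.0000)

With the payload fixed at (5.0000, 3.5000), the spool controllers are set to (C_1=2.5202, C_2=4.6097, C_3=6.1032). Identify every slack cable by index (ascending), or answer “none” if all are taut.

1

cable 1: √((-1.0000)²+(1.5000)²)=1.8028, C_1=2.5202: slack
cable 2: √((3.0000)²+(-3.5000)²)=4.6098, C_2=4.6097: taut
cable 3: √((-5.0000)²+(-3.5000)²)=6.1033, C_3=6.1032: taut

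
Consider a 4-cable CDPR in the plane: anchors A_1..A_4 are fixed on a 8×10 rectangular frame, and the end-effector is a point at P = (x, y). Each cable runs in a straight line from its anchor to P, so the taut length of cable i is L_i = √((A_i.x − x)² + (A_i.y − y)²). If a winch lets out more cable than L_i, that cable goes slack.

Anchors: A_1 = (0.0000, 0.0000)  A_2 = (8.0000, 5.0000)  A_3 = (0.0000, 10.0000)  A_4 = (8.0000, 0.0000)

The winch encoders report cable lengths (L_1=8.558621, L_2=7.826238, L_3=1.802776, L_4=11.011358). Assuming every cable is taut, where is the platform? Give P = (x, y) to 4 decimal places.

(1.0000, 8.5000)

circle eqns → linear via eq_j − eq_1; set k_j = A_j·A_j − L_j²
k_1 = 0.0000+0.0000−73.2500 = -73.2500
-16.0000·x − 10.0000·y = k_1−k_2 = -101.0000
0.0000·x − 20.0000·y = k_1−k_3 = -170.0000
-16.0000·x + 0.0000·y = k_1−k_4 = -16.0000
solve first two rows → x=1.0000, y=8.5000
check cable 4: ‖A_4−P‖² = 121.2500 ≈ L_4² = 121.2500 ✓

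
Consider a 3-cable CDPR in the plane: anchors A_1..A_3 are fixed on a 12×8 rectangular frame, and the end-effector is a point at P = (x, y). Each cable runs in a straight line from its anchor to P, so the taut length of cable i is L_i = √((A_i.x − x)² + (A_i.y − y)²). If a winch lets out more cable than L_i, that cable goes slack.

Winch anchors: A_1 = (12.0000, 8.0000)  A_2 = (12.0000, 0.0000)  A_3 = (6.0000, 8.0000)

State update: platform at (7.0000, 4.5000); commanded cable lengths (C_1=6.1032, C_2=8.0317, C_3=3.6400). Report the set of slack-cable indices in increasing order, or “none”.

cable 1: L_1 = ‖A_1−P‖ = 6.1033;  C_1 = 6.1032 → taut
cable 2: L_2 = ‖A_2−P‖ = 6.7268;  C_2 = 8.0317 → slack
cable 3: L_3 = ‖A_3−P‖ = 3.6401;  C_3 = 3.6400 → taut

2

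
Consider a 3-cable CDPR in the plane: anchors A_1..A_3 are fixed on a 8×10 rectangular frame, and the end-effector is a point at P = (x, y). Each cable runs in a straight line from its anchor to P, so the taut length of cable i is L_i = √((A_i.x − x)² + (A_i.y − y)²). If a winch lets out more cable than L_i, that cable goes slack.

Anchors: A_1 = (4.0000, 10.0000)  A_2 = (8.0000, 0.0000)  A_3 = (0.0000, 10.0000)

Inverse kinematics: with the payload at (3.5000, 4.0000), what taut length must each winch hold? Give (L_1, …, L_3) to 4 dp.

L_1 = √((4.0000−3.5000)² + (10.0000−4.0000)²) = 6.0208
L_2 = √((8.0000−3.5000)² + (0.0000−4.0000)²) = 6.0208
L_3 = √((0.0000−3.5000)² + (10.0000−4.0000)²) = 6.9462

(6.0208, 6.0208, 6.9462)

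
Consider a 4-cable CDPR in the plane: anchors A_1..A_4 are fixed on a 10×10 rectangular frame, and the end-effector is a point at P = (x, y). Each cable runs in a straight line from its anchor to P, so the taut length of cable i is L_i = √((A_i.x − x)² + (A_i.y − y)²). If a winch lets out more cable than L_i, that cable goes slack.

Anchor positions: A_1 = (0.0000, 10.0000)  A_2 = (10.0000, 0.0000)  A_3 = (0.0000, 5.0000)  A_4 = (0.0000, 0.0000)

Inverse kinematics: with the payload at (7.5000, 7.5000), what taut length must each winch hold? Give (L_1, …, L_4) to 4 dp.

(7.9057, 7.9057, 7.9057, 10.6066)

cable 1: Δx=-7.5000, Δy=2.5000; L_1 = √(Δx²+Δy²) = 7.9057
cable 2: Δx=2.5000, Δy=-7.5000; L_2 = √(Δx²+Δy²) = 7.9057
cable 3: Δx=-7.5000, Δy=-2.5000; L_3 = √(Δx²+Δy²) = 7.9057
cable 4: Δx=-7.5000, Δy=-7.5000; L_4 = √(Δx²+Δy²) = 10.6066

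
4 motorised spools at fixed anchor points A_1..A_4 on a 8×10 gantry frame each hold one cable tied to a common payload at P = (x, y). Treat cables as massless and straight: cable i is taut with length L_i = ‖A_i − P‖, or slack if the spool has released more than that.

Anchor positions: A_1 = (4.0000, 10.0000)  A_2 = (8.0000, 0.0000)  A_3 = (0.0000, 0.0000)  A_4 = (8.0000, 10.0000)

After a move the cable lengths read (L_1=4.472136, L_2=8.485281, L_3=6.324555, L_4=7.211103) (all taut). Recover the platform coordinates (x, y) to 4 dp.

(2.0000, 6.0000)

circle eqns → linear via eq_j − eq_1; set c_j = A_j·A_j − L_j²
c_1 = 16.0000+100.0000−20.0000 = 96.0000
-8.0000·x + 20.0000·y = c_1−c_2 = 104.0000
8.0000·x + 20.0000·y = c_1−c_3 = 136.0000
-8.0000·x + 0.0000·y = c_1−c_4 = -16.0000
solve first two rows → x=2.0000, y=6.0000
check cable 4: ‖A_4−P‖² = 52.0000 ≈ L_4² = 52.0000 ✓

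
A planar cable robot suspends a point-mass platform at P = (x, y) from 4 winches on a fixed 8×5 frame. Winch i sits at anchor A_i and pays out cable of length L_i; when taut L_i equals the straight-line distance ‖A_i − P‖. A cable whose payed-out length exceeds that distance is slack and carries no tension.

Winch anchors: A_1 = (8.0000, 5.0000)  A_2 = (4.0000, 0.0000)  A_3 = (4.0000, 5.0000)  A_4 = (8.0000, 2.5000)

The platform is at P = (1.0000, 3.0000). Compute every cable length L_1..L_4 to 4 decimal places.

(7.2801, 4.2426, 3.6056, 7.0178)

L_1: Δ = A_1−P = (7.0000, 2.0000) → ‖Δ‖ = √53.0000 = 7.2801
L_2: Δ = A_2−P = (3.0000, -3.0000) → ‖Δ‖ = √18.0000 = 4.2426
L_3: Δ = A_3−P = (3.0000, 2.0000) → ‖Δ‖ = √13.0000 = 3.6056
L_4: Δ = A_4−P = (7.0000, -0.5000) → ‖Δ‖ = √49.2500 = 7.0178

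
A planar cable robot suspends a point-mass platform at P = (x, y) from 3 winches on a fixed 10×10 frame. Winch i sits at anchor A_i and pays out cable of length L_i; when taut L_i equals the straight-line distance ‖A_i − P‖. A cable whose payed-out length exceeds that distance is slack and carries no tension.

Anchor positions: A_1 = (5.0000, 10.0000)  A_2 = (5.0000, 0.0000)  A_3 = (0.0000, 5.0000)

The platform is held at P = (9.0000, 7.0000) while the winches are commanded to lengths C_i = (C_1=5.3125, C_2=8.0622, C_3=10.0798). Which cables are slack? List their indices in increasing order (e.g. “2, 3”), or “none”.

cable 1: √((-4.0000)²+(3.0000)²)=5.0000, C_1=5.3125: slack
cable 2: √((-4.0000)²+(-7.0000)²)=8.0623, C_2=8.0622: taut
cable 3: √((-9.0000)²+(-2.0000)²)=9.2195, C_3=10.0798: slack

1, 3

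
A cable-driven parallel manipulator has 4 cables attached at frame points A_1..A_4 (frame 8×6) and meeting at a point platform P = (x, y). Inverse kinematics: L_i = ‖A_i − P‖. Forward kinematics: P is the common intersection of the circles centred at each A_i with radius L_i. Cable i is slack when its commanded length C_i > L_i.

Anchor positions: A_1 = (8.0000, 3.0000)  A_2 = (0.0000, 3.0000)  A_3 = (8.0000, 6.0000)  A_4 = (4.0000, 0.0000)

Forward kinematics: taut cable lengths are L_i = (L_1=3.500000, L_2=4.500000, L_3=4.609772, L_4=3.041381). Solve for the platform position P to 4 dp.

expand ‖A_i−P‖²=L_i² and subtract eq 1 (c_i ≔ ‖A_i‖²−L_i²)
c_1 = 64.0000+9.0000−12.2500 = 60.7500
eq1−eq2 → [16.0000  0.0000]·P = 72.0000
eq1−eq3 → [0.0000  -6.0000]·P = -18.0000
eq1−eq4 → [8.0000  6.0000]·P = 54.0000
2×2 solve → P = (4.5000, 3.0000)
check cable 4: ‖A_4−P‖² = 9.2500 ≈ L_4² = 9.2500 ✓

(4.5000, 3.0000)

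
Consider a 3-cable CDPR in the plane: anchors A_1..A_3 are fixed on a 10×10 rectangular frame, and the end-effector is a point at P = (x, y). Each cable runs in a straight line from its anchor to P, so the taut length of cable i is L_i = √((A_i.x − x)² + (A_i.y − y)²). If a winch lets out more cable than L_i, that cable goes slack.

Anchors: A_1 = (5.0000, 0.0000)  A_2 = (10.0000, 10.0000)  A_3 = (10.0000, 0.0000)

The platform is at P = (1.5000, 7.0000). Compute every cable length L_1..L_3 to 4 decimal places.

(7.8262, 9.0139, 11.0114)

L_1: Δ = A_1−P = (3.5000, -7.0000) → ‖Δ‖ = √61.2500 = 7.8262
L_2: Δ = A_2−P = (8.5000, 3.0000) → ‖Δ‖ = √81.2500 = 9.0139
L_3: Δ = A_3−P = (8.5000, -7.0000) → ‖Δ‖ = √121.2500 = 11.0114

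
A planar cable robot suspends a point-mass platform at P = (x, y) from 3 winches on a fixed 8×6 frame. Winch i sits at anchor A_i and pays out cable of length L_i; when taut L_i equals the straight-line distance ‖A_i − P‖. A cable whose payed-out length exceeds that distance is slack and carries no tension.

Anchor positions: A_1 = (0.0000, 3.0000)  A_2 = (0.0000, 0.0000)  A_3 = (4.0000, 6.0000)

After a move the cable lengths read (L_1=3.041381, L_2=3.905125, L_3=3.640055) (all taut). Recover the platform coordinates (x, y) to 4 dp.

expand ‖A_i−P‖²=L_i² and subtract eq 1 (c_i ≔ ‖A_i‖²−L_i²)
c_1 = 0.0000+9.0000−9.2500 = -0.2500
eq1−eq2 → [0.0000  6.0000]·P = 15.0000
eq1−eq3 → [-8.0000  -6.0000]·P = -39.0000
2×2 solve → P = (3.0000, 2.5000)

(3.0000, 2.5000)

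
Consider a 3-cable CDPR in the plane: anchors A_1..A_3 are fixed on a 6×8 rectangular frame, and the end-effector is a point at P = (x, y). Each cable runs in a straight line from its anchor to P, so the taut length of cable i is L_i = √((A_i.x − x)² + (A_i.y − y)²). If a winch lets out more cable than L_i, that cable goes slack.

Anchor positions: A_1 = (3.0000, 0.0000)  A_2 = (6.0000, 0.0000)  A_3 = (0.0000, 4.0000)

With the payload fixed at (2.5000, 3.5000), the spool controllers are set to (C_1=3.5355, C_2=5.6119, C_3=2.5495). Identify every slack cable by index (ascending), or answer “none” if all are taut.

cable 1: L_1 = ‖A_1−P‖ = 3.5355;  C_1 = 3.5355 → taut
cable 2: L_2 = ‖A_2−P‖ = 4.9497;  C_2 = 5.6119 → slack
cable 3: L_3 = ‖A_3−P‖ = 2.5495;  C_3 = 2.5495 → taut

2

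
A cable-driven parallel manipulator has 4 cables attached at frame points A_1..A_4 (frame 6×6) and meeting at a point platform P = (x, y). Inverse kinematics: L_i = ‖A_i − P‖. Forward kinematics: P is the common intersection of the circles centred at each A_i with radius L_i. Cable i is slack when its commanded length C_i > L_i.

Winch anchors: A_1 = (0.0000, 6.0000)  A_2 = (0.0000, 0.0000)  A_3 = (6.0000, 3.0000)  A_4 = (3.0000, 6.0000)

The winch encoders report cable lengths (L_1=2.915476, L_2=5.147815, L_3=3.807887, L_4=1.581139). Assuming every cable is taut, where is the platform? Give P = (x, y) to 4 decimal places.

(2.5000, 4.5000)

circle eqns → linear via eq_j − eq_1; set c_j = A_j·A_j − L_j²
c_1 = 0.0000+36.0000−8.5000 = 27.5000
0.0000·x + 12.0000·y = c_1−c_2 = 54.0000
-12.0000·x + 6.0000·y = c_1−c_3 = -3.0000
-6.0000·x + 0.0000·y = c_1−c_4 = -15.0000
solve first two rows → x=2.5000, y=4.5000
check cable 4: ‖A_4−P‖² = 2.5000 ≈ L_4² = 2.5000 ✓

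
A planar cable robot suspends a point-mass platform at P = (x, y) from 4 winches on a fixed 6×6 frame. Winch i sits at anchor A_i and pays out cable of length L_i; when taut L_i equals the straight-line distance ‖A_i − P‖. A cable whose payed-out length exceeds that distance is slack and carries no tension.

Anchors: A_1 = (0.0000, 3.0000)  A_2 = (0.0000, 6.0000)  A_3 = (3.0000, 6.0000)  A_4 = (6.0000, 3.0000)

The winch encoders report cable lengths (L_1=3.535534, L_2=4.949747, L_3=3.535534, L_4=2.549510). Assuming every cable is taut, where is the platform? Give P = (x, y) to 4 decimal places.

(3.5000, 2.5000)

expand ‖A_i−P‖²=L_i² and subtract eq 1 (c_i ≔ ‖A_i‖²−L_i²)
c_1 = 0.0000+9.0000−12.5000 = -3.5000
eq1−eq2 → [0.0000  -6.0000]·P = -15.0000
eq1−eq3 → [-6.0000  -6.0000]·P = -36.0000
eq1−eq4 → [-12.0000  0.0000]·P = -42.0000
2×2 solve → P = (3.5000, 2.5000)
check cable 4: ‖A_4−P‖² = 6.5000 ≈ L_4² = 6.5000 ✓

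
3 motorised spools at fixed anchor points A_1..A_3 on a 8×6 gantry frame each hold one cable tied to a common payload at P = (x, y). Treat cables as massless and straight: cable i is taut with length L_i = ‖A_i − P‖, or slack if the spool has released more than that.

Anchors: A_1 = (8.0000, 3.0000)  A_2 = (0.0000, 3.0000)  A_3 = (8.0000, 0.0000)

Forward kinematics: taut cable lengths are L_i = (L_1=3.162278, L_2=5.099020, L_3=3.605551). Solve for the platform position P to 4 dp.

(5.0000, 2.0000)

circle eqns → linear via eq_j − eq_1; set c_j = A_j·A_j − L_j²
c_1 = 64.0000+9.0000−10.0000 = 63.0000
16.0000·x + 0.0000·y = c_1−c_2 = 80.0000
0.0000·x + 6.0000·y = c_1−c_3 = 12.0000
solve first two rows → x=5.0000, y=2.0000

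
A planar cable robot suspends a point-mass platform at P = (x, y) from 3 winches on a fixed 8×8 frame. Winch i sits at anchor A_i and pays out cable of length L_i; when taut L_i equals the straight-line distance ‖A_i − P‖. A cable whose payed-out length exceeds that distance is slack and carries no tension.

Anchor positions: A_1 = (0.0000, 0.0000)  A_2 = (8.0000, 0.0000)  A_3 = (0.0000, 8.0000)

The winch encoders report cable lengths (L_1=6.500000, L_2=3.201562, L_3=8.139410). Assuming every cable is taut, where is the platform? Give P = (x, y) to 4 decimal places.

expand ‖A_i−P‖²=L_i² and subtract eq 1 (q_i ≔ ‖A_i‖²−L_i²)
q_1 = 0.0000+0.0000−42.2500 = -42.2500
eq1−eq2 → [-16.0000  0.0000]·P = -96.0000
eq1−eq3 → [0.0000  -16.0000]·P = -40.0000
2×2 solve → P = (6.0000, 2.5000)

(6.0000, 2.5000)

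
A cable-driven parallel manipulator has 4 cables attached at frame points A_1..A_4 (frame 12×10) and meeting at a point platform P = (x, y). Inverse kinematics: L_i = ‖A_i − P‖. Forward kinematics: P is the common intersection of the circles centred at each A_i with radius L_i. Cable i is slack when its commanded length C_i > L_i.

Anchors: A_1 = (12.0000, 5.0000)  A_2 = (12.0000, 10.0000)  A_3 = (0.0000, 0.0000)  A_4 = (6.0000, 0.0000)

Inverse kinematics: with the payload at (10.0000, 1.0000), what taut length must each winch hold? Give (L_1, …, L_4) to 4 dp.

(4.4721, 9.2195, 10.0499, 4.1231)

L_1 = √((12.0000−10.0000)² + (5.0000−1.0000)²) = 4.4721
L_2 = √((12.0000−10.0000)² + (10.0000−1.0000)²) = 9.2195
L_3 = √((0.0000−10.0000)² + (0.0000−1.0000)²) = 10.0499
L_4 = √((6.0000−10.0000)² + (0.0000−1.0000)²) = 4.1231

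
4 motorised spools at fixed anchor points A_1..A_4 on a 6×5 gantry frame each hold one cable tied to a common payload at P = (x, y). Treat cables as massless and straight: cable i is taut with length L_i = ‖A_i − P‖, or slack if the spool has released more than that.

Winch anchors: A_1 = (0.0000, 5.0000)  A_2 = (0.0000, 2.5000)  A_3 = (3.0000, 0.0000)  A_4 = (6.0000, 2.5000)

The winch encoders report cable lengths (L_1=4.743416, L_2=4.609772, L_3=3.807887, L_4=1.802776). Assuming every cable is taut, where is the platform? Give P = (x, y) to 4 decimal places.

expand ‖A_i−P‖²=L_i² and subtract eq 1 (c_i ≔ ‖A_i‖²−L_i²)
c_1 = 0.0000+25.0000−22.5000 = 2.5000
eq1−eq2 → [0.0000  5.0000]·P = 17.5000
eq1−eq3 → [-6.0000  10.0000]·P = 8.0000
eq1−eq4 → [-12.0000  5.0000]·P = -36.5000
2×2 solve → P = (4.5000, 3.5000)
check cable 4: ‖A_4−P‖² = 3.2500 ≈ L_4² = 3.2500 ✓

(4.5000, 3.5000)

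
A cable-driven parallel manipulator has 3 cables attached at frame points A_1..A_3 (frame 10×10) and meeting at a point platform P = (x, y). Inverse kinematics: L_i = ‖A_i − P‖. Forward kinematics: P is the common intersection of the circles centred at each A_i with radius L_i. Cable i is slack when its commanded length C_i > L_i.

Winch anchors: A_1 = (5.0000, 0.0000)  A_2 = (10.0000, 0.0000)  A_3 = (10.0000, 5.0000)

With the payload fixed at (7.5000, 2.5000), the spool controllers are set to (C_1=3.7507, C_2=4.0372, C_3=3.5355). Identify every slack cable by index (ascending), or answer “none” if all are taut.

cable 1: L_1 = ‖A_1−P‖ = 3.5355;  C_1 = 3.7507 → slack
cable 2: L_2 = ‖A_2−P‖ = 3.5355;  C_2 = 4.0372 → slack
cable 3: L_3 = ‖A_3−P‖ = 3.5355;  C_3 = 3.5355 → taut

1, 2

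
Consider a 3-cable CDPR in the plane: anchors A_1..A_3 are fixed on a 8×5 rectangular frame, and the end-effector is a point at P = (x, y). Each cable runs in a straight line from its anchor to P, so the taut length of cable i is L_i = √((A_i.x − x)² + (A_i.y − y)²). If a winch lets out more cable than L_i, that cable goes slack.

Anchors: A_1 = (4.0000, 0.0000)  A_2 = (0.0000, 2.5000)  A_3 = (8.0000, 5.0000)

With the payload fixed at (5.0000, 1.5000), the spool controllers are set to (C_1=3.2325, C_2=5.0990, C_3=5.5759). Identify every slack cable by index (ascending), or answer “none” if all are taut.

cable 1: L_1 = ‖A_1−P‖ = 1.8028;  C_1 = 3.2325 → slack
cable 2: L_2 = ‖A_2−P‖ = 5.0990;  C_2 = 5.0990 → taut
cable 3: L_3 = ‖A_3−P‖ = 4.6098;  C_3 = 5.5759 → slack

1, 3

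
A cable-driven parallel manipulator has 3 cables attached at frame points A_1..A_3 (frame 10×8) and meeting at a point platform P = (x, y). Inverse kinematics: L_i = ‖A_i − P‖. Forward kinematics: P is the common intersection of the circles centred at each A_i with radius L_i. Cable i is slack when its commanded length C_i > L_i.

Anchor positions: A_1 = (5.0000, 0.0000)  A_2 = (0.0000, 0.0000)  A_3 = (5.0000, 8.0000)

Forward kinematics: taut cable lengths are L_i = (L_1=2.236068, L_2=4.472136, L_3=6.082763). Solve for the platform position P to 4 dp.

circle eqns → linear via eq_j − eq_1; set k_j = A_j·A_j − L_j²
k_1 = 25.0000+0.0000−5.0000 = 20.0000
10.0000·x + 0.0000·y = k_1−k_2 = 40.0000
0.0000·x − 16.0000·y = k_1−k_3 = -32.0000
solve first two rows → x=4.0000, y=2.0000

(4.0000, 2.0000)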